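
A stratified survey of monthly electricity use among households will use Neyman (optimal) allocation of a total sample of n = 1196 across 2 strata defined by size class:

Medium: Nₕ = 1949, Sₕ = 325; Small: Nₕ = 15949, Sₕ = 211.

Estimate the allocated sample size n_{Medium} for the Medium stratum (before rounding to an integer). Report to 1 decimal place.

189.5

Neyman allocation: nₕ = n·NₕSₕ / Σⱼ NⱼSⱼ.
Σ NⱼSⱼ = 1949·325 + 15949·211 = 3.998664 × 10^6.
n_{Medium} = 1196·1949·325 / (3.998664 × 10^6) = 189.5.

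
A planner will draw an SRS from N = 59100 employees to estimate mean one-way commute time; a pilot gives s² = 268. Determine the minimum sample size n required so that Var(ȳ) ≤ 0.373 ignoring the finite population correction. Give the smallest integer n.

719

Without fpc, n₀ = s²/D = 268/0.373 = 718.4987.
Rounding up, n = 719.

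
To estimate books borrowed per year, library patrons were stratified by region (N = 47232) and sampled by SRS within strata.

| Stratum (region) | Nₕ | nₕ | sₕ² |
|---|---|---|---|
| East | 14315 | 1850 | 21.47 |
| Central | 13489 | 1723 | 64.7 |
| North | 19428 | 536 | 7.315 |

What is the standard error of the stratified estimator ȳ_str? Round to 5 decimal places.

Var(ȳ_str) = Σₕ Wₕ²(1 − fₕ)sₕ²/nₕ with Wₕ = Nₕ/N, N = 47232.
East: Wₕ = 0.30307842; term = 0.30307842²·(1 − 0.12923507)·21.47/1850 = 9.2826351 × 10^-4.
Central: Wₕ = 0.28559028; term = 0.28559028²·(1 − 0.12773371)·64.7/1723 = 0.0026714985.
North: Wₕ = 0.41133130; term = 0.41133130²·(1 − 0.02758905)·7.315/536 = 0.0022453441.
Sum = 0.0058451061.
SE = √(0.0058451061) = 0.07645.

0.07645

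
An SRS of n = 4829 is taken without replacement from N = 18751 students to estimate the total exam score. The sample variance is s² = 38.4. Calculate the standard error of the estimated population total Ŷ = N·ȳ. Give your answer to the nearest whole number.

1441

Var(Ŷ) = N²·Var(ȳ) = N²·(1 − n/N)·s²/n.
f = 4829/18751 = 0.25753293; Var(ȳ) = 0.74246707·38.4/4829 = 0.0059040661.
Var(Ŷ) = 18751² · 0.0059040661 = 2.0758696 × 10^6.
SE(Ŷ) = √(2.0758696 × 10^6) = 1441.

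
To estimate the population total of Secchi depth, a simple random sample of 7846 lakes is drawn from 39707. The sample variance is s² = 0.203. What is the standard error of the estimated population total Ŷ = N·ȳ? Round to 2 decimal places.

180.92

Var(Ŷ) = N²·Var(ȳ) = N²·(1 − n/N)·s²/n.
f = 7846/39707 = 0.19759740; Var(ȳ) = 0.80240260·0.203/7846 = 2.0760608 × 10^-5.
Var(Ŷ) = 39707² · (2.0760608 × 10^-5) = 32732.126.
SE(Ŷ) = √(32732.126) = 180.92.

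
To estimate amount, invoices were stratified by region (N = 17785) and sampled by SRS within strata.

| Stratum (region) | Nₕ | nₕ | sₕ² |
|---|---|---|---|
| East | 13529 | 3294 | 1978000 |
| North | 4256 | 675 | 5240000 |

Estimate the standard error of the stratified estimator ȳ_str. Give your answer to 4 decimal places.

Var(ȳ_str) = Σₕ Wₕ²(1 − fₕ)sₕ²/nₕ with Wₕ = Nₕ/N, N = 17785.
East: Wₕ = 0.76069722; term = 0.76069722²·(1 − 0.24347698)·1978000/3294 = 262.87452.
North: Wₕ = 0.23930278; term = 0.23930278²·(1 − 0.15859962)·5240000/675 = 374.0466.
Sum = 636.92112.
SE = √(636.92112) = 25.2373.

25.2373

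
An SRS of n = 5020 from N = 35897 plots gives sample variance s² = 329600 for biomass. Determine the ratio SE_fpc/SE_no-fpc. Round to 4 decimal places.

f = n/N = 5020/35897 = 0.13984456.
SE_no-fpc = √(s²/n) = 8.1029236; SE_fpc = √((1−f)s²/n) = 7.5150213.
Ratio = √(1−f) = 0.92744566.

0.9274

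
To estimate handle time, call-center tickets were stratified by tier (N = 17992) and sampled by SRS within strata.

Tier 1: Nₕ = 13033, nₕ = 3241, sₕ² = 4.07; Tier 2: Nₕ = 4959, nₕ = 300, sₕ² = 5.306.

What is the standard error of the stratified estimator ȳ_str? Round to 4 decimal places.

Var(ȳ_str) = Σₕ Wₕ²(1 − fₕ)sₕ²/nₕ with Wₕ = Nₕ/N, N = 17992.
Tier 1: Wₕ = 0.72437750; term = 0.72437750²·(1 − 0.24867644)·4.07/3241 = 4.9507648 × 10^-4.
Tier 2: Wₕ = 0.27562250; term = 0.27562250²·(1 − 0.06049607)·5.306/300 = 0.001262333.
Sum = 0.0017574095.
SE = √(0.0017574095) = 0.0419.

0.0419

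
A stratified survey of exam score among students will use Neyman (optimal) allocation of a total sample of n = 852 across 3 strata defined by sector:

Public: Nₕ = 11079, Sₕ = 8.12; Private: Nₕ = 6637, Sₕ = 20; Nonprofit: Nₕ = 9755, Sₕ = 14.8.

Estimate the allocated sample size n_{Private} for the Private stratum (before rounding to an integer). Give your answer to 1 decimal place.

Neyman allocation: nₕ = n·NₕSₕ / Σⱼ NⱼSⱼ.
Σ NⱼSⱼ = 11079·8.12 + 6637·20 + 9755·14.8 = 367075.48.
n_{Private} = 852·6637·20 / 367075.48 = 308.1.

308.1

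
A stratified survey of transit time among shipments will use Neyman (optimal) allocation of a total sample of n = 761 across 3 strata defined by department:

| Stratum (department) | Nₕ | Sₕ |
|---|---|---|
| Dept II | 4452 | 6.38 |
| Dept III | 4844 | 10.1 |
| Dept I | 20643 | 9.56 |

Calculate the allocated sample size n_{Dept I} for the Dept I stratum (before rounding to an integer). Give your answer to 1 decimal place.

546.8

Neyman allocation: nₕ = n·NₕSₕ / Σⱼ NⱼSⱼ.
Σ NⱼSⱼ = 4452·6.38 + 4844·10.1 + 20643·9.56 = 274675.24.
n_{Dept I} = 761·20643·9.56 / 274675.24 = 546.8.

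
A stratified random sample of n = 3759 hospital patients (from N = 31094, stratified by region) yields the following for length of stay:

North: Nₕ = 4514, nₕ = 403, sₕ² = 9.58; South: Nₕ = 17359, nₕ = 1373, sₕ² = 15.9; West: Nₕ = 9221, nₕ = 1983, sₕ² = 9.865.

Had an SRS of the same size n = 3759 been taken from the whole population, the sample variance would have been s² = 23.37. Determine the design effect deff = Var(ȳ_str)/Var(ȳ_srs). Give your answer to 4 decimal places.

0.7545

Var(ȳ_str) = Σ Wₕ²(1−fₕ)sₕ²/nₕ with Wₕ = Nₕ/31094:
  North: (4514/31094)²·(1−403/4514)·9.58/403 = 4.5626411 × 10^-4
  South: (17359/31094)²·(1−1373/17359)·15.9/1373 = 0.0033238232
  West: (9221/31094)²·(1−1983/9221)·9.865/1983 = 3.4341384 × 10^-4
  → Var(ȳ_str) = 0.0041235012.
Var(ȳ_srs) = (1 − 3759/31094)·23.37/3759 = 0.0054654871.
deff = 0.0041235012 / 0.0054654871 = 0.7545.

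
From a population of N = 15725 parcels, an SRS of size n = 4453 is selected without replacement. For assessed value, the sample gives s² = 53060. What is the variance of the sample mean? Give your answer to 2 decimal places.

8.54

Under SRS without replacement, Var(ȳ) = (1 − f)·s²/n with f = n/N = 4453/15725 = 0.28317965.
Var(ȳ) = (1 − 0.28317965)·53060/4453 = 0.71682035·11.915563 = 8.5413177.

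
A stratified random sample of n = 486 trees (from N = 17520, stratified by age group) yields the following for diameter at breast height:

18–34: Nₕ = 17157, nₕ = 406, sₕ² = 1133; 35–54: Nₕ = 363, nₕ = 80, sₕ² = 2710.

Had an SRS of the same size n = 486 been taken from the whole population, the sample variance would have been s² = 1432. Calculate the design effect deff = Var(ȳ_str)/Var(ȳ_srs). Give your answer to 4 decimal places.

0.9160

Var(ȳ_str) = Σ Wₕ²(1−fₕ)sₕ²/nₕ with Wₕ = Nₕ/17520:
  18–34: (17157/17520)²·(1−406/17157)·1133/406 = 2.6128698
  35–54: (363/17520)²·(1−80/363)·2710/80 = 0.011337157
  → Var(ȳ_str) = 2.624207.
Var(ȳ_srs) = (1 − 486/17520)·1432/486 = 2.8647669.
deff = 2.624207 / 2.8647669 = 0.9160.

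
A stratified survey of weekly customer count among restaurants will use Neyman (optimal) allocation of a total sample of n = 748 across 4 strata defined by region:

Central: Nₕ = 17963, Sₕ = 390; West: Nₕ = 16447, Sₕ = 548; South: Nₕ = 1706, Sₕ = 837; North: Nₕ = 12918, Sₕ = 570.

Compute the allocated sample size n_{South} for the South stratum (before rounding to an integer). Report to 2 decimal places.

43.05

Neyman allocation: nₕ = n·NₕSₕ / Σⱼ NⱼSⱼ.
Σ NⱼSⱼ = 17963·390 + 16447·548 + 1706·837 + 12918·570 = 2.4809708 × 10^7.
n_{South} = 748·1706·837 / (2.4809708 × 10^7) = 43.05.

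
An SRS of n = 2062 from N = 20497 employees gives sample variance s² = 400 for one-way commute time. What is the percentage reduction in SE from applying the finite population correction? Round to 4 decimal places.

5.1633

f = n/N = 2062/20497 = 0.10060009.
SE_no-fpc = √(s²/n) = 0.4404389; SE_fpc = √((1−f)s²/n) = 0.4176977.
Ratio = √(1−f) = 0.94836697. Reduction = 100·(1 − 0.94836697) = 5.1633%.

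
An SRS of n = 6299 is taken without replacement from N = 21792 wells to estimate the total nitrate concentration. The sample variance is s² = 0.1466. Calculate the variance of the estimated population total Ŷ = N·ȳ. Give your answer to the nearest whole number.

7858

Var(Ŷ) = N²·Var(ȳ) = N²·(1 − n/N)·s²/n.
f = 6299/21792 = 0.28905103; Var(ȳ) = 0.71094897·0.1466/6299 = 1.6546296 × 10^-5.
Var(Ŷ) = 21792² · (1.6546296 × 10^-5) = 7857.6914.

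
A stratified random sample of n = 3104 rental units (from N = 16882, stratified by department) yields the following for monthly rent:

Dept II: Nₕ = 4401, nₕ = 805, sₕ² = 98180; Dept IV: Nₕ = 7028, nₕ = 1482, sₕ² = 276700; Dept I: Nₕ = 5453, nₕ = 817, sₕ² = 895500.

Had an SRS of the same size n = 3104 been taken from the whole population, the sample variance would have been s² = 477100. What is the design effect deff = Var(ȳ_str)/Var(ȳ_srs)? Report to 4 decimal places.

Var(ȳ_str) = Σ Wₕ²(1−fₕ)sₕ²/nₕ with Wₕ = Nₕ/16882:
  Dept II: (4401/16882)²·(1−805/4401)·98180/805 = 6.7725217
  Dept IV: (7028/16882)²·(1−1482/7028)·276700/1482 = 25.534349
  Dept I: (5453/16882)²·(1−817/5453)·895500/817 = 97.224265
  → Var(ȳ_str) = 129.53114.
Var(ȳ_srs) = (1 − 3104/16882)·477100/3104 = 125.44403.
deff = 129.53114 / 125.44403 = 1.0326.

1.0326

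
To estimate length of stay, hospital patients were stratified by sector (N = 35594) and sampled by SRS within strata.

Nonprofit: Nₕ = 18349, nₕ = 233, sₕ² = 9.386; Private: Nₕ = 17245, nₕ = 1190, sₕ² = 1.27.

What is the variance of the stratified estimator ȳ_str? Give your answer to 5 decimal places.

0.01080

Var(ȳ_str) = Σₕ Wₕ²(1 − fₕ)sₕ²/nₕ with Wₕ = Nₕ/N, N = 35594.
Nonprofit: Wₕ = 0.51550823; term = 0.51550823²·(1 − 0.01269824)·9.386/233 = 0.010569288.
Private: Wₕ = 0.48449177; term = 0.48449177²·(1 − 0.06900551)·1.27/1190 = 2.3322585 × 10^-4.
Sum = 0.010802514.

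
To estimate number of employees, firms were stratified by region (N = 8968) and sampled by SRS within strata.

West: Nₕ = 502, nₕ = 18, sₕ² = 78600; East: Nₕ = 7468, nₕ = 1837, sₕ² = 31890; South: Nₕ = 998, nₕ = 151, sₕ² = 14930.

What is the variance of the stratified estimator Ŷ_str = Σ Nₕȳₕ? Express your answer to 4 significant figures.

1.875 × 10^9

Var(Ŷ_str) = Σₕ Nₕ²(1 − fₕ)sₕ²/nₕ.
West: 502²·(1 − 18/502)·78600/18 = 1.0609603 × 10^9.
East: 7468²·(1 − 1837/7468)·31890/1837 = 7.3002074 × 10^8.
South: 998²·(1 − 151/998)·14930/151 = 8.3578931 × 10^7.
Sum = 1.87456 × 10^9.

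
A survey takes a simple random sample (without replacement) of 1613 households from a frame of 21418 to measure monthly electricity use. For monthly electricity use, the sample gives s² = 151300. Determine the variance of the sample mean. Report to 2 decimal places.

86.74

Under SRS without replacement, Var(ȳ) = (1 − f)·s²/n with f = n/N = 1613/21418 = 0.07531049.
Var(ȳ) = (1 − 0.07531049)·151300/1613 = 0.92468951·93.800372 = 86.73622.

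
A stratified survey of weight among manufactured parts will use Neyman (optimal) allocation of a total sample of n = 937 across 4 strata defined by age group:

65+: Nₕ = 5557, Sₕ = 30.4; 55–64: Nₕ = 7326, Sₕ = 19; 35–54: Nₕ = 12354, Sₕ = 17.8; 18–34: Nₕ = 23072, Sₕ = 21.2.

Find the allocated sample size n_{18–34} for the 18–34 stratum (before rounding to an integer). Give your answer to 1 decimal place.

450.6

Neyman allocation: nₕ = n·NₕSₕ / Σⱼ NⱼSⱼ.
Σ NⱼSⱼ = 5557·30.4 + 7326·19 + 12354·17.8 + 23072·21.2 = 1.0171544 × 10^6.
n_{18–34} = 937·23072·21.2 / (1.0171544 × 10^6) = 450.6.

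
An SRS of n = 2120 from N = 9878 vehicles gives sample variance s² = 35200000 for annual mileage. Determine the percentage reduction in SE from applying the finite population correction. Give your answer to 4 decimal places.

f = n/N = 2120/9878 = 0.21461834.
SE_no-fpc = √(s²/n) = 128.85563; SE_fpc = √((1−f)s²/n) = 114.19413.
Ratio = √(1−f) = 0.88621761. Reduction = 100·(1 − 0.88621761) = 11.3782%.

11.3782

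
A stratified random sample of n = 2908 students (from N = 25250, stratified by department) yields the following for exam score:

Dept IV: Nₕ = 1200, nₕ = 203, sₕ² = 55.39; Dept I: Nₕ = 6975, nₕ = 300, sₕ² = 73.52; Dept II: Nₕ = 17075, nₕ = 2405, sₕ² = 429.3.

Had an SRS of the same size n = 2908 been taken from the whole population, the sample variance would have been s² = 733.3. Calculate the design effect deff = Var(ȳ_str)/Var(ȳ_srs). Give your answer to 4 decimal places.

0.3968

Var(ȳ_str) = Σ Wₕ²(1−fₕ)sₕ²/nₕ with Wₕ = Nₕ/25250:
  Dept IV: (1200/25250)²·(1−203/1200)·55.39/203 = 5.1202241 × 10^-4
  Dept I: (6975/25250)²·(1−300/6975)·73.52/300 = 0.017896041
  Dept II: (17075/25250)²·(1−2405/17075)·429.3/2405 = 0.07013162
  → Var(ȳ_str) = 0.088539683.
Var(ȳ_srs) = (1 − 2908/25250)·733.3/2908 = 0.22312485.
deff = 0.088539683 / 0.22312485 = 0.3968.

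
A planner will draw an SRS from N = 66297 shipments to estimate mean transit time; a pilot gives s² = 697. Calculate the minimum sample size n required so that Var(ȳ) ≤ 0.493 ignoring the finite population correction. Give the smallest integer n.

Without fpc, n₀ = s²/D = 697/0.493 = 1413.7931.
Rounding up, n = 1414.

1414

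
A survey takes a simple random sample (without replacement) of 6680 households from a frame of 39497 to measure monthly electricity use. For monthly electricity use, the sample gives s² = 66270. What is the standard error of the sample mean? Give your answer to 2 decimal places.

Under SRS without replacement, Var(ȳ) = (1 − f)·s²/n with f = n/N = 6680/39497 = 0.16912677.
Var(ȳ) = (1 − 0.16912677)·66270/6680 = 0.83087323·9.9206587 = 8.2428097.
SE(ȳ) = √(8.2428097) = 2.87.

2.87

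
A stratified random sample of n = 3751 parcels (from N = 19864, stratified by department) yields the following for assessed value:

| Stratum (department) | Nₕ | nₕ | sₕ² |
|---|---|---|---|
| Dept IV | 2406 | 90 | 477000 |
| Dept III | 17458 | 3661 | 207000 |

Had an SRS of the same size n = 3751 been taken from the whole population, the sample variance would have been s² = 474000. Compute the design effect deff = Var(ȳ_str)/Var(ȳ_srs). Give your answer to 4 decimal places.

Var(ȳ_str) = Σ Wₕ²(1−fₕ)sₕ²/nₕ with Wₕ = Nₕ/19864:
  Dept IV: (2406/19864)²·(1−90/2406)·477000/90 = 74.847385
  Dept III: (17458/19864)²·(1−3661/17458)·207000/3661 = 34.515674
  → Var(ȳ_str) = 109.36306.
Var(ȳ_srs) = (1 − 3751/19864)·474000/3751 = 102.50404.
deff = 109.36306 / 102.50404 = 1.0669.

1.0669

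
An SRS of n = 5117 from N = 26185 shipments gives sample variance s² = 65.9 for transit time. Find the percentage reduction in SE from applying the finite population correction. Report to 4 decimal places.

10.3015

f = n/N = 5117/26185 = 0.19541722.
SE_no-fpc = √(s²/n) = 0.1134841; SE_fpc = √((1−f)s²/n) = 0.10179357.
Ratio = √(1−f) = 0.89698538. Reduction = 100·(1 − 0.89698538) = 10.3015%.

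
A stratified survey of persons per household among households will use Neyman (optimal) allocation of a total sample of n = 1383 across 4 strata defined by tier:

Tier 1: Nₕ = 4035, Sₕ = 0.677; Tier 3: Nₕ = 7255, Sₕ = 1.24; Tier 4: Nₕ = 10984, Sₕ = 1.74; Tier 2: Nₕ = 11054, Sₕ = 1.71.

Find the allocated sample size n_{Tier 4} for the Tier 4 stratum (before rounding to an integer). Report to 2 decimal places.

531.38

Neyman allocation: nₕ = n·NₕSₕ / Σⱼ NⱼSⱼ.
Σ NⱼSⱼ = 4035·0.677 + 7255·1.24 + 10984·1.74 + 11054·1.71 = 49742.395.
n_{Tier 4} = 1383·10984·1.74 / 49742.395 = 531.38.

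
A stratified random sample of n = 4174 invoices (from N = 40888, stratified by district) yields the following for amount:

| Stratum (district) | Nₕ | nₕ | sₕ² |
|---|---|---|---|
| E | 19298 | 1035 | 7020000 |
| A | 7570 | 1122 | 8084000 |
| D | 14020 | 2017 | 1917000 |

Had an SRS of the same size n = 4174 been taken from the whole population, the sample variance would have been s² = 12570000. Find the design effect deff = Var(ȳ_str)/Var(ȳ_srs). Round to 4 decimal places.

0.6419

Var(ȳ_str) = Σ Wₕ²(1−fₕ)sₕ²/nₕ with Wₕ = Nₕ/40888:
  E: (19298/40888)²·(1−1035/19298)·7020000/1035 = 1429.8466
  A: (7570/40888)²·(1−1122/7570)·8084000/1122 = 210.35974
  D: (14020/40888)²·(1−2017/14020)·1917000/2017 = 95.667032
  → Var(ȳ_str) = 1735.8734.
Var(ȳ_srs) = (1 − 4174/40888)·12570000/4174 = 2704.0746.
deff = 1735.8734 / 2704.0746 = 0.6419.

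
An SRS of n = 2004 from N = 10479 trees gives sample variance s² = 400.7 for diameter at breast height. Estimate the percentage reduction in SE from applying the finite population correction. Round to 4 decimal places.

f = n/N = 2004/10479 = 0.19123962.
SE_no-fpc = √(s²/n) = 0.4471578; SE_fpc = √((1−f)s²/n) = 0.40213396.
Ratio = √(1−f) = 0.89931106. Reduction = 100·(1 − 0.89931106) = 10.0689%.

10.0689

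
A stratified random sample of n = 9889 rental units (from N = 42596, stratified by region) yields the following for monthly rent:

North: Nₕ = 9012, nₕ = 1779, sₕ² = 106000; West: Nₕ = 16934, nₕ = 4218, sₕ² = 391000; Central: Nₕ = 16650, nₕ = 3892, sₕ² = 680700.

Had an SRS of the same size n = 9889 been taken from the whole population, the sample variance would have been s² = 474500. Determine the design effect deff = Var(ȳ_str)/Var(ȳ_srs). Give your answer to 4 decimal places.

Var(ȳ_str) = Σ Wₕ²(1−fₕ)sₕ²/nₕ with Wₕ = Nₕ/42596:
  North: (9012/42596)²·(1−1779/9012)·106000/1779 = 2.1405823
  West: (16934/42596)²·(1−4218/16934)·391000/4218 = 11.001265
  Central: (16650/42596)²·(1−3892/16650)·680700/3892 = 20.475858
  → Var(ȳ_str) = 33.617705.
Var(ȳ_srs) = (1 − 9889/42596)·474500/9889 = 36.843063.
deff = 33.617705 / 36.843063 = 0.9125.

0.9125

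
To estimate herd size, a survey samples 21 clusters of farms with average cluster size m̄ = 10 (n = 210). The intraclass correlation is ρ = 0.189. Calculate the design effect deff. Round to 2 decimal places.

2.70

deff = 1 + (10 − 1)·0.189 = 1 + 1.701 = 2.701.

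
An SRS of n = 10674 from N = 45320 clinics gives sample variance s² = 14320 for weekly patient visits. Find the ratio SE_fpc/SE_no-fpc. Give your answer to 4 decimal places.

0.8743

f = n/N = 10674/45320 = 0.23552515.
SE_no-fpc = √(s²/n) = 1.1582649; SE_fpc = √((1−f)s²/n) = 1.0127203.
Ratio = √(1−f) = 0.87434252.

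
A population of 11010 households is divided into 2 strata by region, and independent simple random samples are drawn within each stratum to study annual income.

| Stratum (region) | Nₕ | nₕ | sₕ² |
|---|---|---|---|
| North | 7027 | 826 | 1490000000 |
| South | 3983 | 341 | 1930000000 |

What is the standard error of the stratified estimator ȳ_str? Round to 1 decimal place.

Var(ȳ_str) = Σₕ Wₕ²(1 − fₕ)sₕ²/nₕ with Wₕ = Nₕ/N, N = 11010.
North: Wₕ = 0.63823797; term = 0.63823797²·(1 − 0.11754661)·1490000000/826 = 648430.25.
South: Wₕ = 0.36176203; term = 0.36176203²·(1 − 0.08561386)·1930000000/341 = 677296.05.
Sum = 1.3257263 × 10^6.
SE = √(1.3257263 × 10^6) = 1151.4.

1151.4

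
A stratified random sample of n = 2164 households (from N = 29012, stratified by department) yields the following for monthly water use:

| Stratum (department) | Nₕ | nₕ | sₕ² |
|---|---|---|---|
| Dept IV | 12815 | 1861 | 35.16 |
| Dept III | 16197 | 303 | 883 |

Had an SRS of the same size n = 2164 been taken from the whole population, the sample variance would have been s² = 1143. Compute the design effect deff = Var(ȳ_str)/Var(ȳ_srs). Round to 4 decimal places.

Var(ȳ_str) = Σ Wₕ²(1−fₕ)sₕ²/nₕ with Wₕ = Nₕ/29012:
  Dept IV: (12815/29012)²·(1−1861/12815)·35.16/1861 = 0.0031509282
  Dept III: (16197/29012)²·(1−303/16197)·883/303 = 0.89131359
  → Var(ȳ_str) = 0.89446452.
Var(ȳ_srs) = (1 − 2164/29012)·1143/2164 = 0.48879105.
deff = 0.89446452 / 0.48879105 = 1.8300.

1.8300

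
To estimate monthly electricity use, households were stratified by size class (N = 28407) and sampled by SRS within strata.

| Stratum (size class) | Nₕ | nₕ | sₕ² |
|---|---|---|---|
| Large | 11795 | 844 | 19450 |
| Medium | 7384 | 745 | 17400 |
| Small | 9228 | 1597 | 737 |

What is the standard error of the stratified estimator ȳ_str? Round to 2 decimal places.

2.27

Var(ȳ_str) = Σₕ Wₕ²(1 − fₕ)sₕ²/nₕ with Wₕ = Nₕ/N, N = 28407.
Large: Wₕ = 0.41521456; term = 0.41521456²·(1 − 0.07155574)·19450/844 = 3.6887408.
Medium: Wₕ = 0.25993593; term = 0.25993593²·(1 − 0.10089382)·17400/745 = 1.4188503.
Small: Wₕ = 0.32484951; term = 0.32484951²·(1 − 0.17306025)·737/1597 = 0.040271784.
Sum = 5.1478629.
SE = √(5.1478629) = 2.27.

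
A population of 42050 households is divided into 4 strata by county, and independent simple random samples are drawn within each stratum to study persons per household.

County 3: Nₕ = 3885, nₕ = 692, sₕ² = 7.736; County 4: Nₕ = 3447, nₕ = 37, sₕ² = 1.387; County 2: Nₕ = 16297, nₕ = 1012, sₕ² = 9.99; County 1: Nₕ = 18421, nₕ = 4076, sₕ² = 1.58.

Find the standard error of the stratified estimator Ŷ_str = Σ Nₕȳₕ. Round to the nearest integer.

1772

Var(Ŷ_str) = Σₕ Nₕ²(1 − fₕ)sₕ²/nₕ.
County 3: 3885²·(1 − 692/3885)·7.736/692 = 138675.68.
County 4: 3447²·(1 − 37/3447)·1.387/37 = 440626.28.
County 2: 16297²·(1 − 1012/16297)·9.99/1012 = 2.4589975 × 10^6.
County 1: 18421²·(1 − 4076/18421)·1.58/4076 = 102432.24.
Sum = 3.1407317 × 10^6.
SE = √(3.1407317 × 10^6) = 1772.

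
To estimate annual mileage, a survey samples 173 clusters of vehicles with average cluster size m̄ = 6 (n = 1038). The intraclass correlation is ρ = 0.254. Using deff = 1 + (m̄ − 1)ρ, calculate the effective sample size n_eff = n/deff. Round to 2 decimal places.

deff = 1 + (6 − 1)·0.254 = 1 + 1.27 = 2.27.
n_eff = 1038 / 2.27 = 457.27.

457.27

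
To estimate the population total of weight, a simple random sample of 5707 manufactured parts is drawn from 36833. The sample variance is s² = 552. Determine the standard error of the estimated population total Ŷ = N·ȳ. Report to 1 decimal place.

Var(Ŷ) = N²·Var(ȳ) = N²·(1 − n/N)·s²/n.
f = 5707/36833 = 0.15494258; Var(ȳ) = 0.84505742·552/5707 = 0.081736761.
Var(Ŷ) = 36833² · 0.081736761 = 1.108898 × 10^8.
SE(Ŷ) = √(1.108898 × 10^8) = 10530.4.

10530.4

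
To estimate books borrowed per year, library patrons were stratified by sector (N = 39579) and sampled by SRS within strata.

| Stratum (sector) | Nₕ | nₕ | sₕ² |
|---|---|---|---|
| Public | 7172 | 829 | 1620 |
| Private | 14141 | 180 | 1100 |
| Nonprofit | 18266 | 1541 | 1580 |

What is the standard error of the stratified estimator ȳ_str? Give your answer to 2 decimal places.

1.01

Var(ȳ_str) = Σₕ Wₕ²(1 − fₕ)sₕ²/nₕ with Wₕ = Nₕ/N, N = 39579.
Public: Wₕ = 0.18120721; term = 0.18120721²·(1 − 0.11558840)·1620/829 = 0.056749997.
Private: Wₕ = 0.35728543; term = 0.35728543²·(1 − 0.01272894)·1100/180 = 0.77017106.
Nonprofit: Wₕ = 0.46150737; term = 0.46150737²·(1 − 0.08436439)·1580/1541 = 0.19995598.
Sum = 1.026877.
SE = √(1.026877) = 1.01.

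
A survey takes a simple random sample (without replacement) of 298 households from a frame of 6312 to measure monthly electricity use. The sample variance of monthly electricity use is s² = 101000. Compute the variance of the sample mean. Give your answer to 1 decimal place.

Under SRS without replacement, Var(ȳ) = (1 − f)·s²/n with f = n/N = 298/6312 = 0.04721166.
Var(ȳ) = (1 − 0.04721166)·101000/298 = 0.95278834·338.92617 = 322.92491.

322.9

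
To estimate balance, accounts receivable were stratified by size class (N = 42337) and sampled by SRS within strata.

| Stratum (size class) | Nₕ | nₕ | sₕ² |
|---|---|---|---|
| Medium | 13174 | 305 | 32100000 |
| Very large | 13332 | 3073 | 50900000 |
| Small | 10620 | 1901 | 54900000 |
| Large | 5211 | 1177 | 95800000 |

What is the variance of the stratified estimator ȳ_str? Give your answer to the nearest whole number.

13665

Var(ȳ_str) = Σₕ Wₕ²(1 − fₕ)sₕ²/nₕ with Wₕ = Nₕ/N, N = 42337.
Medium: Wₕ = 0.31116990; term = 0.31116990²·(1 − 0.02315166)·32100000/305 = 9954.6843.
Very large: Wₕ = 0.31490186; term = 0.31490186²·(1 − 0.23049805)·50900000/3073 = 1263.9078.
Small: Wₕ = 0.25084442; term = 0.25084442²·(1 − 0.17900188)·54900000/1901 = 1491.9053.
Large: Wₕ = 0.12308383; term = 0.12308383²·(1 − 0.22586836)·95800000/1177 = 954.56576.
Sum = 13665.063.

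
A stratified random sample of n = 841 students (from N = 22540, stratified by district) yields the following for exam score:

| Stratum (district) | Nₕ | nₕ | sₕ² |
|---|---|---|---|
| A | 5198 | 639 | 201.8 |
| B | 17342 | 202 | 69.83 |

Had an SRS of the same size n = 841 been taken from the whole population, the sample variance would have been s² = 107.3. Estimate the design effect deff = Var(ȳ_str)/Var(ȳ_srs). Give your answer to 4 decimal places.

Var(ȳ_str) = Σ Wₕ²(1−fₕ)sₕ²/nₕ with Wₕ = Nₕ/22540:
  A: (5198/22540)²·(1−639/5198)·201.8/639 = 0.014730529
  B: (17342/22540)²·(1−202/17342)·69.83/202 = 0.20225201
  → Var(ȳ_str) = 0.21698254.
Var(ȳ_srs) = (1 − 841/22540)·107.3/841 = 0.12282578.
deff = 0.21698254 / 0.12282578 = 1.7666.

1.7666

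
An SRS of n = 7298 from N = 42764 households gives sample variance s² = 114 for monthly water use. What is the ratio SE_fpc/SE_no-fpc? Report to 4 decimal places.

f = n/N = 7298/42764 = 0.17065756.
SE_no-fpc = √(s²/n) = 0.12498287; SE_fpc = √((1−f)s²/n) = 0.1138197.
Ratio = √(1−f) = 0.91068240.

0.9107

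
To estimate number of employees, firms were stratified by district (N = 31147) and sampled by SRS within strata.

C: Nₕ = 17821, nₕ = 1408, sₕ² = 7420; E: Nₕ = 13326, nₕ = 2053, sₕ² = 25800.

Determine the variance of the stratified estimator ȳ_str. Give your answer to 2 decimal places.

Var(ȳ_str) = Σₕ Wₕ²(1 − fₕ)sₕ²/nₕ with Wₕ = Nₕ/N, N = 31147.
C: Wₕ = 0.57215783; term = 0.57215783²·(1 − 0.07900791)·7420/1408 = 1.5888718.
E: Wₕ = 0.42784217; term = 0.42784217²·(1 − 0.15405973)·25800/2053 = 1.9459767.
Sum = 3.5348485.

3.53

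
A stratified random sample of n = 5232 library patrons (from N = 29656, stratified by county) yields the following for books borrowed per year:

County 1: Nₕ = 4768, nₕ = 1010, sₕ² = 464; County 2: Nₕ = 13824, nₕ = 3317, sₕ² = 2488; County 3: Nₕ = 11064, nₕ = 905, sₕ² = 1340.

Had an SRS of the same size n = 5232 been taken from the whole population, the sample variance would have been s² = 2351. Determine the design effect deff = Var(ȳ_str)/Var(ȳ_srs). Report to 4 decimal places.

0.8714

Var(ȳ_str) = Σ Wₕ²(1−fₕ)sₕ²/nₕ with Wₕ = Nₕ/29656:
  County 1: (4768/29656)²·(1−1010/4768)·464/1010 = 0.0093597551
  County 2: (13824/29656)²·(1−3317/13824)·2488/3317 = 0.12387744
  County 3: (11064/29656)²·(1−905/11064)·1340/905 = 0.18923183
  → Var(ȳ_str) = 0.32246903.
Var(ȳ_srs) = (1 − 5232/29656)·2351/5232 = 0.37007446.
deff = 0.32246903 / 0.37007446 = 0.8714.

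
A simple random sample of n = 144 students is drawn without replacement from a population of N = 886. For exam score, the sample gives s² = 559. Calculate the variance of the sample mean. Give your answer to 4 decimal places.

3.2510

Under SRS without replacement, Var(ȳ) = (1 − f)·s²/n with f = n/N = 144/886 = 0.16252822.
Var(ȳ) = (1 − 0.16252822)·559/144 = 0.83747178·3.8819444 = 3.2510189.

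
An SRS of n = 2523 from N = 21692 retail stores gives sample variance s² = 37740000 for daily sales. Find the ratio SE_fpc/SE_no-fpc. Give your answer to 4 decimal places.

f = n/N = 2523/21692 = 0.11631016.
SE_no-fpc = √(s²/n) = 122.30447; SE_fpc = √((1−f)s²/n) = 114.97204.
Ratio = √(1−f) = 0.94004779.

0.9400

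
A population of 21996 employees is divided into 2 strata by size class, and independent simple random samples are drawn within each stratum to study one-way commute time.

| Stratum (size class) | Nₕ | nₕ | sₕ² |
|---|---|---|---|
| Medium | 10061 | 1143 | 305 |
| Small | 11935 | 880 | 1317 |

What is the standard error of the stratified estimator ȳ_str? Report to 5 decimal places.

0.67647

Var(ȳ_str) = Σₕ Wₕ²(1 − fₕ)sₕ²/nₕ with Wₕ = Nₕ/N, N = 21996.
Medium: Wₕ = 0.45740135; term = 0.45740135²·(1 − 0.11360700)·305/1143 = 0.04948514.
Small: Wₕ = 0.54259865; term = 0.54259865²·(1 − 0.07373272)·1317/880 = 0.40812843.
Sum = 0.45761357.
SE = √(0.45761357) = 0.67647.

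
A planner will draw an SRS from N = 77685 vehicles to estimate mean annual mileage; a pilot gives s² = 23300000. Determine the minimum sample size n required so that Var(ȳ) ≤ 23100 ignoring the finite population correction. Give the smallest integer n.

1009

Without fpc, n₀ = s²/D = 23300000/23100 = 1008.6580.
Rounding up, n = 1009.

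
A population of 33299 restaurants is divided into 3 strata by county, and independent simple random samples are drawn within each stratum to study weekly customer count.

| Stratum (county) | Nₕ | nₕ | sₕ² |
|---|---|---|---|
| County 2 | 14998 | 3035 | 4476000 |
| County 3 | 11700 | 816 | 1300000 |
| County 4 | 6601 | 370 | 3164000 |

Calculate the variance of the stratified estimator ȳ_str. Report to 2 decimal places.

738.81

Var(ȳ_str) = Σₕ Wₕ²(1 − fₕ)sₕ²/nₕ with Wₕ = Nₕ/N, N = 33299.
County 2: Wₕ = 0.45040392; term = 0.45040392²·(1 − 0.20236031)·4476000/3035 = 238.63957.
County 3: Wₕ = 0.35136190; term = 0.35136190²·(1 − 0.06974359)·1300000/816 = 182.96381.
County 4: Wₕ = 0.19823418; term = 0.19823418²·(1 − 0.05605211)·3164000/370 = 317.20487.
Sum = 738.80825.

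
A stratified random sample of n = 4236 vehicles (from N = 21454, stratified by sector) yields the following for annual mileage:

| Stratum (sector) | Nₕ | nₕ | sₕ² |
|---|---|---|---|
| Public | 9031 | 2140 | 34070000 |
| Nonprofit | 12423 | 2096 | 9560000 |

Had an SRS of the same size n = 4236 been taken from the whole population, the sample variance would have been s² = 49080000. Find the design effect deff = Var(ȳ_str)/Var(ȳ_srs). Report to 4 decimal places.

0.3682

Var(ȳ_str) = Σ Wₕ²(1−fₕ)sₕ²/nₕ with Wₕ = Nₕ/21454:
  Public: (9031/21454)²·(1−2140/9031)·34070000/2140 = 2152.583
  Nonprofit: (12423/21454)²·(1−2096/12423)·9560000/2096 = 1271.3078
  → Var(ȳ_str) = 3423.8908.
Var(ȳ_srs) = (1 − 4236/21454)·49080000/4236 = 9298.717.
deff = 3423.8908 / 9298.717 = 0.3682.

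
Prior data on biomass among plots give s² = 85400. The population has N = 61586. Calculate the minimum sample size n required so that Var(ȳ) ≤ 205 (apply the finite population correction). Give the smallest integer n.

414

Without fpc, n₀ = s²/D = 85400/205 = 416.5854.
With fpc, (1 − n/N)·s²/n ≤ D requires n ≥ n₀/(1 + n₀/N) = 416.5854/(1 + 416.5854/61586) = 413.7864.
Rounding up, n = 414.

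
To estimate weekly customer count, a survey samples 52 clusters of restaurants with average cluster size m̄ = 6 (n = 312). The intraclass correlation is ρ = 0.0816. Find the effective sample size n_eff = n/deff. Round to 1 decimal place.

deff = 1 + (6 − 1)·0.0816 = 1 + 0.408 = 1.408.
n_eff = 312 / 1.408 = 221.6.

221.6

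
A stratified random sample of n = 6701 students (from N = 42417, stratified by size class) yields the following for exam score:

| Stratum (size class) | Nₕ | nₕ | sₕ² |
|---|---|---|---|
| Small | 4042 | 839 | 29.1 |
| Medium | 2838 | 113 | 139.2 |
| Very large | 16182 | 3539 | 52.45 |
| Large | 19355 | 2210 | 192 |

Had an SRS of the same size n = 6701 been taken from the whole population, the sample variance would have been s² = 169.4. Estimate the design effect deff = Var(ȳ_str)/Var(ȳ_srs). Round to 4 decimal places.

1.0924

Var(ȳ_str) = Σ Wₕ²(1−fₕ)sₕ²/nₕ with Wₕ = Nₕ/42417:
  Small: (4042/42417)²·(1−839/4042)·29.1/839 = 2.495769 × 10^-4
  Medium: (2838/42417)²·(1−113/2838)·139.2/113 = 0.0052949247
  Very large: (16182/42417)²·(1−3539/16182)·52.45/3539 = 0.0016852618
  Large: (19355/42417)²·(1−2210/19355)·192/2210 = 0.016023586
  → Var(ȳ_str) = 0.023253349.
Var(ȳ_srs) = (1 − 6701/42417)·169.4/6701 = 0.021286127.
deff = 0.023253349 / 0.021286127 = 1.0924.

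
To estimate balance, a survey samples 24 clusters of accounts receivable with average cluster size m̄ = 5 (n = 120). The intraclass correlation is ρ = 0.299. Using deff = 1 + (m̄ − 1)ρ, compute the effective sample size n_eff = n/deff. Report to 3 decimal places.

54.645

deff = 1 + (5 − 1)·0.299 = 1 + 1.196 = 2.196.
n_eff = 120 / 2.196 = 54.645.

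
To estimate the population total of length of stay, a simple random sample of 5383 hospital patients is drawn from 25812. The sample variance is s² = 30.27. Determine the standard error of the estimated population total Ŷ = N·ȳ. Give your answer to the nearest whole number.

1722

Var(Ŷ) = N²·Var(ȳ) = N²·(1 − n/N)·s²/n.
f = 5383/25812 = 0.20854641; Var(ȳ) = 0.79145359·30.27/5383 = 0.004450548.
Var(Ŷ) = 25812² · 0.004450548 = 2.9652192 × 10^6.
SE(Ŷ) = √(2.9652192 × 10^6) = 1722.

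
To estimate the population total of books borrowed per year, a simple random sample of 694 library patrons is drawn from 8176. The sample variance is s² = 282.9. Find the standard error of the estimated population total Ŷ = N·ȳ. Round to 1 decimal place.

4993.6

Var(Ŷ) = N²·Var(ȳ) = N²·(1 − n/N)·s²/n.
f = 694/8176 = 0.08488258; Var(ȳ) = 0.91511742·282.9/694 = 0.37303562.
Var(Ŷ) = 8176² · 0.37303562 = 2.4936303 × 10^7.
SE(Ŷ) = √(2.4936303 × 10^7) = 4993.6.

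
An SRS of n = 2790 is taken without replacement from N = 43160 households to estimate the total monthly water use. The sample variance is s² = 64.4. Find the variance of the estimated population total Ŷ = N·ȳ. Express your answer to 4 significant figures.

Var(Ŷ) = N²·Var(ȳ) = N²·(1 − n/N)·s²/n.
f = 2790/43160 = 0.06464319; Var(ȳ) = 0.93535681·64.4/2790 = 0.021590315.
Var(Ŷ) = 43160² · 0.021590315 = 4.0218128 × 10^7.

4.022 × 10^7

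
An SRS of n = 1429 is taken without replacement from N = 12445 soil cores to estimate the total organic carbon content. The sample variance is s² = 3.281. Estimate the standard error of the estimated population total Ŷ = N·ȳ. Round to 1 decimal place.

561.0

Var(Ŷ) = N²·Var(ȳ) = N²·(1 − n/N)·s²/n.
f = 1429/12445 = 0.11482523; Var(ȳ) = 0.88517477·3.281/1429 = 0.0020323712.
Var(Ŷ) = 12445² · 0.0020323712 = 314769.64.
SE(Ŷ) = √(314769.64) = 561.0.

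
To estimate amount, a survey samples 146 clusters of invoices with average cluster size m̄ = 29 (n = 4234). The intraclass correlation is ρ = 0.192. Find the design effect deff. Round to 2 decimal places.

deff = 1 + (29 − 1)·0.192 = 1 + 5.376 = 6.376.

6.38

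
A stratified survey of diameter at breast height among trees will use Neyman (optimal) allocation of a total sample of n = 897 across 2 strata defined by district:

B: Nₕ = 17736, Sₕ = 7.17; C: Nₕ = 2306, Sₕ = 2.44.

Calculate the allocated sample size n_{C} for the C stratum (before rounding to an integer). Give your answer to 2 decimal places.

Neyman allocation: nₕ = n·NₕSₕ / Σⱼ NⱼSⱼ.
Σ NⱼSⱼ = 17736·7.17 + 2306·2.44 = 132793.76.
n_{C} = 897·2306·2.44 / 132793.76 = 38.01.

38.01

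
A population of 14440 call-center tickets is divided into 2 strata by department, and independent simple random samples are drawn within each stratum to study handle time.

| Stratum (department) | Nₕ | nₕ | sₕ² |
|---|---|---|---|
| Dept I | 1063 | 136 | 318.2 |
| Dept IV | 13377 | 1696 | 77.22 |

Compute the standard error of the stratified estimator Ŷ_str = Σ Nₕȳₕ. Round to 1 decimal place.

3069.2

Var(Ŷ_str) = Σₕ Nₕ²(1 − fₕ)sₕ²/nₕ.
Dept I: 1063²·(1 − 136/1063)·318.2/136 = 2.3055485 × 10^6.
Dept IV: 13377²·(1 − 1696/13377)·77.22/1696 = 7.1144724 × 10^6.
Sum = 9.4200209 × 10^6.
SE = √(9.4200209 × 10^6) = 3069.2.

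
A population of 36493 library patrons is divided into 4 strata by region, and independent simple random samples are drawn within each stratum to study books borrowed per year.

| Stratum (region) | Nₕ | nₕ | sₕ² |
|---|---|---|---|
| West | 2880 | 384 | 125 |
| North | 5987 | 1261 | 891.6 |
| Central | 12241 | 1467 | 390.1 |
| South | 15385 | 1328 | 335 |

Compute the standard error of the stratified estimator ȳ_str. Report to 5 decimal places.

0.28996

Var(ȳ_str) = Σₕ Wₕ²(1 − fₕ)sₕ²/nₕ with Wₕ = Nₕ/N, N = 36493.
West: Wₕ = 0.07891924; term = 0.07891924²·(1 − 0.13333333)·125/384 = 0.001757101.
North: Wₕ = 0.16405886; term = 0.16405886²·(1 − 0.21062302)·891.6/1261 = 0.015022382.
Central: Wₕ = 0.33543419; term = 0.33543419²·(1 − 0.11984315)·390.1/1467 = 0.026334227.
South: Wₕ = 0.42158770; term = 0.42158770²·(1 − 0.08631784)·335/1328 = 0.040965451.
Sum = 0.084079161.
SE = √(0.084079161) = 0.28996.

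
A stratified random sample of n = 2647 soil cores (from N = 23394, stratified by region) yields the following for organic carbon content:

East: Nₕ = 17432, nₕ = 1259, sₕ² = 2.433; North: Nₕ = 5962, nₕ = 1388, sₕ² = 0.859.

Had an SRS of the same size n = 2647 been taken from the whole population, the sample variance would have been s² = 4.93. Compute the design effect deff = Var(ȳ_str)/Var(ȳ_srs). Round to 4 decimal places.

0.6214

Var(ȳ_str) = Σ Wₕ²(1−fₕ)sₕ²/nₕ with Wₕ = Nₕ/23394:
  East: (17432/23394)²·(1−1259/17432)·2.433/1259 = 9.9550905 × 10^-4
  North: (5962/23394)²·(1−1388/5962)·0.859/1388 = 3.0837762 × 10^-5
  → Var(ȳ_str) = 0.0010263468.
Var(ȳ_srs) = (1 − 2647/23394)·4.93/2647 = 0.001651748.
deff = 0.0010263468 / 0.001651748 = 0.6214.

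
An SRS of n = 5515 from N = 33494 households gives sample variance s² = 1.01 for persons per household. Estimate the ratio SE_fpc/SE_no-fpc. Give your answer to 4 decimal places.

f = n/N = 5515/33494 = 0.16465636.
SE_no-fpc = √(s²/n) = 0.013532808; SE_fpc = √((1−f)s²/n) = 0.012368599.
Ratio = √(1−f) = 0.91397136.

0.9140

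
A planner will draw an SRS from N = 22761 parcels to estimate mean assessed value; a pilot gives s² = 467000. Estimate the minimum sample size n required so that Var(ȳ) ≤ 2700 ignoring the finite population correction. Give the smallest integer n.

173

Without fpc, n₀ = s²/D = 467000/2700 = 172.9630.
Rounding up, n = 173.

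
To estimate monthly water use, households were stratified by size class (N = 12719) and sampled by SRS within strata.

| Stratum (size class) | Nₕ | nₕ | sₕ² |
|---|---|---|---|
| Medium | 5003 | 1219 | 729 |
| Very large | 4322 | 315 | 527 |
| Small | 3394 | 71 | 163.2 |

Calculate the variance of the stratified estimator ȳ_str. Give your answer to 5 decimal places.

Var(ȳ_str) = Σₕ Wₕ²(1 − fₕ)sₕ²/nₕ with Wₕ = Nₕ/N, N = 12719.
Medium: Wₕ = 0.39334853; term = 0.39334853²·(1 − 0.24365381)·729/1219 = 0.069984122.
Very large: Wₕ = 0.33980659; term = 0.33980659²·(1 − 0.07288292)·527/315 = 0.17910109.
Small: Wₕ = 0.26684488; term = 0.26684488²·(1 − 0.02091927)·163.2/71 = 0.16025.
Sum = 0.40933521.

0.40934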